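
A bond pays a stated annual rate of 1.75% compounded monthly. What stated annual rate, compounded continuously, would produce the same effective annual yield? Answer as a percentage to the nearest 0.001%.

EAR = (1 + 0.0175/12)^12 − 1 = 0.017641.
Equivalent continuous rate: r = ln(1 + 0.017641) = 0.017487 = 1.749%.

1.749%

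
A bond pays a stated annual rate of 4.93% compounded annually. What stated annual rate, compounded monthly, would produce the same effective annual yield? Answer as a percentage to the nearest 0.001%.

4.822%

Compounded annually, EAR = nominal = 0.049300.
Solve (1 + r/12)^12 = 1.049300: r/12 = 1.049300^(1/12) − 1 = 0.004018, so r = 0.048220 = 4.822%.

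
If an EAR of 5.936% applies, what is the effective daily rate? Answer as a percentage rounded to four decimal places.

The per-day rate i satisfies (1 + i)^365 = 1 + 0.05936.
i = 1.05936^(1/365) − 1 = 0.0001580 = 0.0158%.

0.0158%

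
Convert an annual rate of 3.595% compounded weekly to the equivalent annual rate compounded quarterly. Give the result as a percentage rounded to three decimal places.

3.610%

EAR = (1 + 0.03595/52)^52 − 1 = 0.036591.
Solve (1 + r/4)^4 = 1.036591: r/4 = 1.036591^(1/4) − 1 = 0.009025, so r = 0.036100 = 3.610%.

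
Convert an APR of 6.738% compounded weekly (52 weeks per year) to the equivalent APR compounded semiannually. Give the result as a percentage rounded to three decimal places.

EAR = (1 + 0.06738/52)^52 − 1 = 0.069655.
Solve (1 + r/2)^2 = 1.069655: r/2 = 1.069655^(1/2) − 1 = 0.034241, so r = 0.068483 = 6.848%.

6.848%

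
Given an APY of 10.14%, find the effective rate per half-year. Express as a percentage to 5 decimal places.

4.94761%

The per-half-year rate i satisfies (1 + i)^2 = 1 + 0.1014.
i = 1.1014^(1/2) − 1 = 0.0494761 = 4.94761%.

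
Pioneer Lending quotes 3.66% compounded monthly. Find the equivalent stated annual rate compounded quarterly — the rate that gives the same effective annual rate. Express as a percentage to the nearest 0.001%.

EAR = (1 + 0.0366/12)^12 − 1 = 0.037220.
Solve (1 + r/4)^4 = 1.037220: r/4 = 1.037220^(1/4) − 1 = 0.009178, so r = 0.036712 = 3.671%.

3.671%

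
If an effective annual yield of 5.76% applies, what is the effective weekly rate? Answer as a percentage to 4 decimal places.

The per-week rate i satisfies (1 + i)^52 = 1 + 0.0576.
i = 1.0576^(1/52) − 1 = 0.0010775 = 0.1078%.

0.1078%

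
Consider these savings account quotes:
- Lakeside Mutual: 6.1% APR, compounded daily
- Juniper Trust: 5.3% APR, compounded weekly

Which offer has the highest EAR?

Lakeside Mutual: (1 + 0.061/365)^365 − 1 = 6.289%
Juniper Trust: (1 + 0.053/52)^52 − 1 = 5.440%
The highest effective annual rate is Lakeside Mutual at 6.289%.

Lakeside Mutual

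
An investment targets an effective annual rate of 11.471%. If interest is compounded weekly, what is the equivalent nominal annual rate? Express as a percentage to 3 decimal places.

10.871%

(1 + r/52)^52 − 1 = 0.11471, so 1 + r/52 = 1.11471^(1/52).
r/52 = 0.002091, so r = 0.108708 = 10.871%.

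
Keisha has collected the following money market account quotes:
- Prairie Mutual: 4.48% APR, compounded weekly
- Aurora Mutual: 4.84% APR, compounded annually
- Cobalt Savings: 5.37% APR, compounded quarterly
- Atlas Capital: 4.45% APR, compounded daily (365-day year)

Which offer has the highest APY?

Cobalt Savings

Prairie Mutual: (1 + 0.0448/52)^52 − 1 = 4.580%
Aurora Mutual: compounded annually, EAR = 4.840%
Cobalt Savings: (1 + 0.0537/4)^4 − 1 = 5.479%
Atlas Capital: (1 + 0.0445/365)^365 − 1 = 4.550%
The highest effective annual rate is Cobalt Savings at 5.479%.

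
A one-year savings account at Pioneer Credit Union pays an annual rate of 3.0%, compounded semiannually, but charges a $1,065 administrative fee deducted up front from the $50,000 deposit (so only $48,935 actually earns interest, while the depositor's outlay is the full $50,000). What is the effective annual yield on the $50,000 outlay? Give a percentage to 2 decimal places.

Value after one year: 48,935 × (1 + 0.030/2)^2 = 48,935 × 1.030225 = $50,414.06.
Effective yield on the $50,000 outlay: 50,414.06 / 50,000 − 1 = 0.008281 = 0.83%.

0.83%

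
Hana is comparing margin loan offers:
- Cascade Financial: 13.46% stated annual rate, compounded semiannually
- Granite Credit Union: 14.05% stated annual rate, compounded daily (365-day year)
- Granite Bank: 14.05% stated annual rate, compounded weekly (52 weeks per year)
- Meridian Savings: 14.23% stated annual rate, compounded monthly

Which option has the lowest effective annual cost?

Cascade Financial: (1 + 0.1346/2)^2 − 1 = 13.913%
Granite Credit Union: (1 + 0.1405/365)^365 − 1 = 15.082%
Granite Bank: (1 + 0.1405/52)^52 − 1 = 15.063%
Meridian Savings: (1 + 0.1423/12)^12 − 1 = 15.196%
The lowest effective annual rate is Cascade Financial at 13.913%.

Cascade Financial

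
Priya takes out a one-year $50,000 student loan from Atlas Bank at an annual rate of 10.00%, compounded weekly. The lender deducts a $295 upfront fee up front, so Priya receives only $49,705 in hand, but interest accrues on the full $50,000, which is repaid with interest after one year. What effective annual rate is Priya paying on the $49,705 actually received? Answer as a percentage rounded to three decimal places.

11.162%

Amount owed after one year: 50,000 × (1 + 0.1000/52)^52 = 50,000 × 1.105065 = $55,253.24.
Effective rate on net proceeds: 55,253.24 / 49,705 − 1 = 0.111623 = 11.162%.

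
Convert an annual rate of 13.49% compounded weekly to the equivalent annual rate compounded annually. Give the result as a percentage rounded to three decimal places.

14.422%

EAR = (1 + 0.1349/52)^52 − 1 = 0.144222.
Compounded annually, the equivalent nominal rate is the EAR itself: 14.422%.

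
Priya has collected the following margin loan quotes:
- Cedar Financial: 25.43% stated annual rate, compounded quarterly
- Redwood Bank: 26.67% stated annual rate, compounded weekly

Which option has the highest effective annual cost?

Cedar Financial: (1 + 0.2543/4)^4 − 1 = 27.959%
Redwood Bank: (1 + 0.2667/52)^52 − 1 = 30.476%
The highest effective annual rate is Redwood Bank at 30.476%.

Redwood Bank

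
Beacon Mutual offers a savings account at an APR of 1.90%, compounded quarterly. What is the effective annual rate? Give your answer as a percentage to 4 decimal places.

1.9136%

EAR = (1 + 0.0190/4)^4 − 1.
= (1 + 0.004750)^4 − 1 = 1.019136 − 1 = 1.9136%.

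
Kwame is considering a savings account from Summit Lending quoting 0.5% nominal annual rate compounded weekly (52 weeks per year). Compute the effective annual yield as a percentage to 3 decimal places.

EAR = (1 + 0.005/52)^52 − 1.
= (1 + 0.000096)^52 − 1 = 1.005012 − 1 = 0.501%.

0.501%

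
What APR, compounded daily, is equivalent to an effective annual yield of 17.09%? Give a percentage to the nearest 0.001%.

15.781%

(1 + r/365)^365 − 1 = 0.1709, so 1 + r/365 = 1.1709^(1/365).
r/365 = 0.000432, so r = 0.157807 = 15.781%.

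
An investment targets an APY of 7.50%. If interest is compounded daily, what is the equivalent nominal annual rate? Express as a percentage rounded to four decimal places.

(1 + r/365)^365 − 1 = 0.0750, so 1 + r/365 = 1.0750^(1/365).
r/365 = 0.000198, so r = 0.072328 = 7.2328%.

7.2328%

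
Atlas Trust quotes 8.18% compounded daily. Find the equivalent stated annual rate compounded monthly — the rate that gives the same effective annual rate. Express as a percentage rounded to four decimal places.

EAR = (1 + 0.0818/365)^365 − 1 = 0.085229.
Solve (1 + r/12)^12 = 1.085229: r/12 = 1.085229^(1/12) − 1 = 0.006839, so r = 0.082070 = 8.2070%.

8.2070%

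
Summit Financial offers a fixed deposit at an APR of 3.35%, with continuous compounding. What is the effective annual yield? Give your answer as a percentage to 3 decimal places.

With continuous compounding, EAR = e^0.0335 − 1.
e^0.0335 = 1.034067, so EAR = 0.034067 = 3.407%.

3.407%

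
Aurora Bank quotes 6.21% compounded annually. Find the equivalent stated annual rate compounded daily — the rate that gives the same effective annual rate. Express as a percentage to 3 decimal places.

6.025%

Compounded annually, EAR = nominal = 0.062100.
Solve (1 + r/365)^365 = 1.062100: r/365 = 1.062100^(1/365) − 1 = 0.000165, so r = 0.060253 = 6.025%.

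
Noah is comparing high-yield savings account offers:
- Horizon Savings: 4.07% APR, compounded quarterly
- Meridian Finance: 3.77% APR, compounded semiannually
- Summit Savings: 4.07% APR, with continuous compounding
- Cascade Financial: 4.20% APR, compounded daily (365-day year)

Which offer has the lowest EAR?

Meridian Finance

Horizon Savings: (1 + 0.0407/4)^4 − 1 = 4.133%
Meridian Finance: (1 + 0.0377/2)^2 − 1 = 3.806%
Summit Savings: e^0.0407 − 1 = 4.154%
Cascade Financial: (1 + 0.0420/365)^365 − 1 = 4.289%
The lowest effective annual rate is Meridian Finance at 3.806%.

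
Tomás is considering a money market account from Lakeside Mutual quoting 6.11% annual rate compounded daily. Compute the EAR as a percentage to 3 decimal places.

EAR = (1 + 0.0611/365)^365 − 1.
= (1 + 0.000167)^365 − 1 = 1.063000 − 1 = 6.300%.

6.300%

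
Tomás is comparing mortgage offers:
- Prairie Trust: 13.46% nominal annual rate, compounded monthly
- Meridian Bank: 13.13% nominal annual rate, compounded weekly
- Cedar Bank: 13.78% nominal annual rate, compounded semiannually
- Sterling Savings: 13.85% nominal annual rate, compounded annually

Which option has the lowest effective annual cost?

Prairie Trust: (1 + 0.1346/12)^12 − 1 = 14.322%
Meridian Bank: (1 + 0.1313/52)^52 − 1 = 14.012%
Cedar Bank: (1 + 0.1378/2)^2 − 1 = 14.255%
Sterling Savings: compounded annually, EAR = 13.850%
The lowest effective annual rate is Sterling Savings at 13.850%.

Sterling Savings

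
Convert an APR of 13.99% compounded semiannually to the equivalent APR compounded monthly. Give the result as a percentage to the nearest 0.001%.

EAR = (1 + 0.1399/2)^2 − 1 = 0.144793.
Solve (1 + r/12)^12 = 1.144793: r/12 = 1.144793^(1/12) − 1 = 0.011332, so r = 0.135989 = 13.599%.

13.599%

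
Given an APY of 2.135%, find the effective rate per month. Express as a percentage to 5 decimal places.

0.17620%

The per-month rate i satisfies (1 + i)^12 = 1 + 0.02135.
i = 1.02135^(1/12) − 1 = 0.0017620 = 0.17620%.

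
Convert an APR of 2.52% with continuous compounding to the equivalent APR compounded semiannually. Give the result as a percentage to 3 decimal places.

2.536%

EAR under continuous compounding: e^0.0252 − 1 = 0.025520.
Solve (1 + r/2)^2 = 1.025520: r/2 = 1.025520^(1/2) − 1 = 0.012680, so r = 0.025359 = 2.536%.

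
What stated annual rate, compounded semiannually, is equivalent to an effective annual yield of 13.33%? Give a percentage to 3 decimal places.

(1 + r/2)^2 − 1 = 0.1333, so 1 + r/2 = 1.1333^(1/2).
r/2 = 0.064566, so r = 0.129131 = 12.913%.

12.913%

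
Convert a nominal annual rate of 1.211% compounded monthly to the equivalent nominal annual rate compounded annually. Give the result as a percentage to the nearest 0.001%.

EAR = (1 + 0.01211/12)^12 − 1 = 0.012177.
Compounded annually, the equivalent nominal rate is the EAR itself: 1.218%.

1.218%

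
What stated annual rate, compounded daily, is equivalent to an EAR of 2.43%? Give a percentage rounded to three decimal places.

(1 + r/365)^365 − 1 = 0.0243, so 1 + r/365 = 1.0243^(1/365).
r/365 = 0.000066, so r = 0.024010 = 2.401%.

2.401%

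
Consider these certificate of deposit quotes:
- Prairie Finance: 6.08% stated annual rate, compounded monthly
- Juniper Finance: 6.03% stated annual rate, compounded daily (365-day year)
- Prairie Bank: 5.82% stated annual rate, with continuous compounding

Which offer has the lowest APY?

Prairie Bank

Prairie Finance: (1 + 0.0608/12)^12 − 1 = 6.252%
Juniper Finance: (1 + 0.0603/365)^365 − 1 = 6.215%
Prairie Bank: e^0.0582 − 1 = 5.993%
The lowest effective annual rate is Prairie Bank at 5.993%.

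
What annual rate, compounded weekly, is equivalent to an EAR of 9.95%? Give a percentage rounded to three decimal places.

(1 + r/52)^52 − 1 = 0.0995, so 1 + r/52 = 1.0995^(1/52).
r/52 = 0.001826, so r = 0.094942 = 9.494%.

9.494%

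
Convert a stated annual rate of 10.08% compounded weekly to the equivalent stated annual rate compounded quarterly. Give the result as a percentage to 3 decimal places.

10.198%

EAR = (1 + 0.1008/52)^52 − 1 = 0.105947.
Solve (1 + r/4)^4 = 1.105947: r/4 = 1.105947^(1/4) − 1 = 0.025495, so r = 0.101981 = 10.198%.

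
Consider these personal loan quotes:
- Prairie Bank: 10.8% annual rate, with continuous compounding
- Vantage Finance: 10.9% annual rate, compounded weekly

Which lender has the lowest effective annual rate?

Prairie Bank: e^0.108 − 1 = 11.405%
Vantage Finance: (1 + 0.109/52)^52 − 1 = 11.504%
The lowest effective annual rate is Prairie Bank at 11.405%.

Prairie Bank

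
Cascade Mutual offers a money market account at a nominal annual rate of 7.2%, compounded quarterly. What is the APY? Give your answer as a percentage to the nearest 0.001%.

EAR = (1 + 0.072/4)^4 − 1.
= (1 + 0.018000)^4 − 1 = 1.073967 − 1 = 7.397%.

7.397%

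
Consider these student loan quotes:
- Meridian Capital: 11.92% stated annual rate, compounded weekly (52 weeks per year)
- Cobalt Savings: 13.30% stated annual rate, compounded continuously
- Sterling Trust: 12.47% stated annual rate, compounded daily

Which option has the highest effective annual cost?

Cobalt Savings

Meridian Capital: (1 + 0.1192/52)^52 − 1 = 12.644%
Cobalt Savings: e^0.1330 − 1 = 14.225%
Sterling Trust: (1 + 0.1247/365)^365 − 1 = 13.278%
The highest effective annual rate is Cobalt Savings at 14.225%.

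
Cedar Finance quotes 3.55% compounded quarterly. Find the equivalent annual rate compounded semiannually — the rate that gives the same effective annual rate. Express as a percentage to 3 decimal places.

3.566%

EAR = (1 + 0.0355/4)^4 − 1 = 0.035975.
Solve (1 + r/2)^2 = 1.035975: r/2 = 1.035975^(1/2) − 1 = 0.017829, so r = 0.035658 = 3.566%.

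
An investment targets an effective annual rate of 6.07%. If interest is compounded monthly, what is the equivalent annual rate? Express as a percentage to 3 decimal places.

(1 + r/12)^12 − 1 = 0.0607, so 1 + r/12 = 1.0607^(1/12).
r/12 = 0.004923, so r = 0.059074 = 5.907%.

5.907%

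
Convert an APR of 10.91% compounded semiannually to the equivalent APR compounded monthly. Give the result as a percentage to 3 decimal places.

10.670%

EAR = (1 + 0.1091/2)^2 − 1 = 0.112076.
Solve (1 + r/12)^12 = 1.112076: r/12 = 1.112076^(1/12) − 1 = 0.008892, so r = 0.106700 = 10.670%.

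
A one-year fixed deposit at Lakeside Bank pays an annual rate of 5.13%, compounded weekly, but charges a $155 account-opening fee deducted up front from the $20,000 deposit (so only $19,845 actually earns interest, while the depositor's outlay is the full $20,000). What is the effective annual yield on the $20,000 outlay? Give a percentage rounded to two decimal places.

Value after one year: 19,845 × (1 + 0.0513/52)^52 = 19,845 × 1.052612 = $20,889.09.
Effective yield on the $20,000 outlay: 20,889.09 / 20,000 − 1 = 0.044454 = 4.45%.

4.45%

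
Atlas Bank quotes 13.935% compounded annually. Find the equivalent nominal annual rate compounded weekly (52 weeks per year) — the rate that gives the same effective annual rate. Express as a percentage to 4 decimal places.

13.0622%

Compounded annually, EAR = nominal = 0.139350.
Solve (1 + r/52)^52 = 1.139350: r/52 = 1.139350^(1/52) − 1 = 0.002512, so r = 0.130622 = 13.0622%.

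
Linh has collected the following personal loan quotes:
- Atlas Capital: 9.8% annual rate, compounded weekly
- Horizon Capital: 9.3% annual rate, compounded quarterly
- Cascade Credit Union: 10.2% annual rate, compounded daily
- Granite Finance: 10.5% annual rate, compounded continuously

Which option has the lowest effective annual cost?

Horizon Capital

Atlas Capital: (1 + 0.098/52)^52 − 1 = 10.286%
Horizon Capital: (1 + 0.093/4)^4 − 1 = 9.629%
Cascade Credit Union: (1 + 0.102/365)^365 − 1 = 10.737%
Granite Finance: e^0.105 − 1 = 11.071%
The lowest effective annual rate is Horizon Capital at 9.629%.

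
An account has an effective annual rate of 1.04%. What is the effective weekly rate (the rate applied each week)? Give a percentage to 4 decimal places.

0.0199%

The per-week rate i satisfies (1 + i)^52 = 1 + 0.0104.
i = 1.0104^(1/52) − 1 = 0.0001990 = 0.0199%.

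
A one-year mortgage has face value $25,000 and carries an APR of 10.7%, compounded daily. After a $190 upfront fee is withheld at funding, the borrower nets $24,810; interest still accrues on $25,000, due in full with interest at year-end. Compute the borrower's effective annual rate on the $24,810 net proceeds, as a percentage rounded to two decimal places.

12.14%

Amount owed after one year: 25,000 × (1 + 0.107/365)^365 = 25,000 × 1.112917 = $27,822.92.
Effective rate on net proceeds: 27,822.92 / 24,810 − 1 = 0.121440 = 12.14%.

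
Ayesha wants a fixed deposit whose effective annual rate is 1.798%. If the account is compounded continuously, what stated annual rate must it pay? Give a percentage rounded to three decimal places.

Continuous: nominal r satisfies e^r − 1 = 0.01798.
r = ln(1 + 0.01798) = ln(1.01798) = 0.017820 = 1.782%.

1.782%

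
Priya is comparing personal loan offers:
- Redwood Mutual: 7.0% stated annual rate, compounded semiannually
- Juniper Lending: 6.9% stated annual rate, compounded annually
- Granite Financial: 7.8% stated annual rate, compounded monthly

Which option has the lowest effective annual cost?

Redwood Mutual: (1 + 0.070/2)^2 − 1 = 7.122%
Juniper Lending: compounded annually, EAR = 6.900%
Granite Financial: (1 + 0.078/12)^12 − 1 = 8.085%
The lowest effective annual rate is Juniper Lending at 6.900%.

Juniper Lending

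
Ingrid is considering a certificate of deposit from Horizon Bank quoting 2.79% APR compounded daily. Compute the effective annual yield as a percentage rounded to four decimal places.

2.8292%

EAR = (1 + 0.0279/365)^365 − 1.
= 1.028292 − 1 = 2.8292%.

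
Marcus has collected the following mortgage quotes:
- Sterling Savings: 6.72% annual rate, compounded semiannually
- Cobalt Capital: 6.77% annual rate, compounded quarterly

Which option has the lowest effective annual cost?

Sterling Savings

Sterling Savings: (1 + 0.0672/2)^2 − 1 = 6.833%
Cobalt Capital: (1 + 0.0677/4)^4 − 1 = 6.944%
The lowest effective annual rate is Sterling Savings at 6.833%.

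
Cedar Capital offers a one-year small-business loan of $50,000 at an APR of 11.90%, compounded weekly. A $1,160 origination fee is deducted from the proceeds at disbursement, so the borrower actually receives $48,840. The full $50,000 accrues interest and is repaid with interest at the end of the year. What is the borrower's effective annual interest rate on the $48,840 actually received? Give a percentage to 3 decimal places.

Amount owed after one year: 50,000 × (1 + 0.1190/52)^52 = 50,000 × 1.126217 = $56,310.84.
Effective rate on net proceeds: 56,310.84 / 48,840 − 1 = 0.152966 = 15.297%.

15.297%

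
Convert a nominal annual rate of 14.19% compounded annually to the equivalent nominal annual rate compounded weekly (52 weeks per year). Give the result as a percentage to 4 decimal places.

13.2863%

Compounded annually, EAR = nominal = 0.141900.
Solve (1 + r/52)^52 = 1.141900: r/52 = 1.141900^(1/52) − 1 = 0.002555, so r = 0.132863 = 13.2863%.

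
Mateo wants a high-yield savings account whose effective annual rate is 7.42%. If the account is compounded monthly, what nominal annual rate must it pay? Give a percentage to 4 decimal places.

7.1790%

(1 + r/12)^12 − 1 = 0.0742, so 1 + r/12 = 1.0742^(1/12).
r/12 = 0.005983, so r = 0.071790 = 7.1790%.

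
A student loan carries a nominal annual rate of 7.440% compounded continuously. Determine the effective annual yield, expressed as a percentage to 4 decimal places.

With continuous compounding, EAR = e^0.07440 − 1.
e^0.07440 = 1.077238, so EAR = 0.077238 = 7.7238%.

7.7238%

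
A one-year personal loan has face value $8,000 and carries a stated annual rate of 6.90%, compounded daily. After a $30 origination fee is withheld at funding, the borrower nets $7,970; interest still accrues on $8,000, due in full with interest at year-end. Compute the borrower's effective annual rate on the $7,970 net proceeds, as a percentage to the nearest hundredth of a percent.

Amount owed after one year: 8,000 × (1 + 0.0690/365)^365 = 8,000 × 1.071429 = $8,571.43.
Effective rate on net proceeds: 8,571.43 / 7,970 − 1 = 0.075462 = 7.55%.

7.55%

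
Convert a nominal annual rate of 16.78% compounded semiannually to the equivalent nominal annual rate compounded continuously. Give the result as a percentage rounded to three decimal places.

16.113%

EAR = (1 + 0.1678/2)^2 − 1 = 0.174839.
Equivalent continuous rate: r = ln(1 + 0.174839) = 0.161131 = 16.113%.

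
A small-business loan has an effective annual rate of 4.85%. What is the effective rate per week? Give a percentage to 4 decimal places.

The per-week rate i satisfies (1 + i)^52 = 1 + 0.0485.
i = 1.0485^(1/52) − 1 = 0.0009112 = 0.0911%.

0.0911%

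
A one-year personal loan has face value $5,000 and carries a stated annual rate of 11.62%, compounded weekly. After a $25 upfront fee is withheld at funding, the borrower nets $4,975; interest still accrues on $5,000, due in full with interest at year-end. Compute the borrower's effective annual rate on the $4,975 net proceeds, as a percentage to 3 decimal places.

Amount owed after one year: 5,000 × (1 + 0.1162/52)^52 = 5,000 × 1.123075 = $5,615.37.
Effective rate on net proceeds: 5,615.37 / 4,975 − 1 = 0.128718 = 12.872%.

12.872%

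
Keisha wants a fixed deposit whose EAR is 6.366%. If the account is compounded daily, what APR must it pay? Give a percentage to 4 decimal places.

(1 + r/365)^365 − 1 = 0.06366, so 1 + r/365 = 1.06366^(1/365).
r/365 = 0.000169, so r = 0.061721 = 6.1721%.

6.1721%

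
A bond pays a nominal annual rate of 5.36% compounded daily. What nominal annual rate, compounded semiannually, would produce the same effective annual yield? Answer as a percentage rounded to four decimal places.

EAR = (1 + 0.0536/365)^365 − 1 = 0.055058.
Solve (1 + r/2)^2 = 1.055058: r/2 = 1.055058^(1/2) − 1 = 0.027160, so r = 0.054321 = 5.4321%.

5.4321%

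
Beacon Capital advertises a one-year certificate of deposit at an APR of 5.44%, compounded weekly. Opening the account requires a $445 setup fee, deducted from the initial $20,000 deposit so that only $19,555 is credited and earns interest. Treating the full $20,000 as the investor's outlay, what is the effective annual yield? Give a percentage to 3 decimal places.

3.238%

Value after one year: 19,555 × (1 + 0.0544/52)^52 = 19,555 × 1.055877 = $20,647.67.
Effective yield on the $20,000 outlay: 20,647.67 / 20,000 − 1 = 0.032384 = 3.238%.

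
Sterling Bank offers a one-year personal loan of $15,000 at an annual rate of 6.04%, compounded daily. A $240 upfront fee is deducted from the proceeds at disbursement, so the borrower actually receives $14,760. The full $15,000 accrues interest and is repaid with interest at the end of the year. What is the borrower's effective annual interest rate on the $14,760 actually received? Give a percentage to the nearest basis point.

Amount owed after one year: 15,000 × (1 + 0.0604/365)^365 = 15,000 × 1.062256 = $15,933.84.
Effective rate on net proceeds: 15,933.84 / 14,760 − 1 = 0.079529 = 7.95%.

7.95%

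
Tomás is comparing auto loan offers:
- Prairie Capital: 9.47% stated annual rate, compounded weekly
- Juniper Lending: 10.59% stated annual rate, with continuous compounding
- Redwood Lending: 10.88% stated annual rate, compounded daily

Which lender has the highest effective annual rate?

Redwood Lending

Prairie Capital: (1 + 0.0947/52)^52 − 1 = 9.923%
Juniper Lending: e^0.1059 − 1 = 11.171%
Redwood Lending: (1 + 0.1088/365)^365 − 1 = 11.492%
The highest effective annual rate is Redwood Lending at 11.492%.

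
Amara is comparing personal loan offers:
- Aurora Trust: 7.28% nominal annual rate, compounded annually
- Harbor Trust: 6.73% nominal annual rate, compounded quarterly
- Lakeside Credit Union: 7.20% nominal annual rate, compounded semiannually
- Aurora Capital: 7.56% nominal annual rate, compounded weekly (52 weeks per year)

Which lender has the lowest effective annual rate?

Harbor Trust

Aurora Trust: compounded annually, EAR = 7.280%
Harbor Trust: (1 + 0.0673/4)^4 − 1 = 6.902%
Lakeside Credit Union: (1 + 0.0720/2)^2 − 1 = 7.330%
Aurora Capital: (1 + 0.0756/52)^52 − 1 = 7.847%
The lowest effective annual rate is Harbor Trust at 6.902%.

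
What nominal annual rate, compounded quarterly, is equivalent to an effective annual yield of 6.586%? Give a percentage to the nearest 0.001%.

6.429%

(1 + r/4)^4 − 1 = 0.06586, so 1 + r/4 = 1.06586^(1/4).
r/4 = 0.016073, so r = 0.064293 = 6.429%.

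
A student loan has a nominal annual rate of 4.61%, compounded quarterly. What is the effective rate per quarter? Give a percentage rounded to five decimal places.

1.15250%

With a nominal annual rate compounded quarterly, the periodic rate is the nominal rate divided by 4.
i = 0.0461 / 4 = 0.0115250 = 1.15250%.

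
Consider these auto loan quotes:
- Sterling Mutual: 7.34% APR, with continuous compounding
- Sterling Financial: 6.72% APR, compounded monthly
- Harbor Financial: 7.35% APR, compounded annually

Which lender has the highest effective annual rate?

Sterling Mutual

Sterling Mutual: e^0.0734 − 1 = 7.616%
Sterling Financial: (1 + 0.0672/12)^12 − 1 = 6.931%
Harbor Financial: compounded annually, EAR = 7.350%
The highest effective annual rate is Sterling Mutual at 7.616%.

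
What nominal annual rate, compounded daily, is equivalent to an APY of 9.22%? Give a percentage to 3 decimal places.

8.820%

(1 + r/365)^365 − 1 = 0.0922, so 1 + r/365 = 1.0922^(1/365).
r/365 = 0.000242, so r = 0.088205 = 8.820%.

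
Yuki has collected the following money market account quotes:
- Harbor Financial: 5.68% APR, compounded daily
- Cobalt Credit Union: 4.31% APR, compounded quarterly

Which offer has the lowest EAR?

Harbor Financial: (1 + 0.0568/365)^365 − 1 = 5.844%
Cobalt Credit Union: (1 + 0.0431/4)^4 − 1 = 4.380%
The lowest effective annual rate is Cobalt Credit Union at 4.380%.

Cobalt Credit Union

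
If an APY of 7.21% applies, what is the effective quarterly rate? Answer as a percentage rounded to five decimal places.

1.75572%

The per-quarter rate i satisfies (1 + i)^4 = 1 + 0.0721.
i = 1.0721^(1/4) − 1 = 0.0175572 = 1.75572%.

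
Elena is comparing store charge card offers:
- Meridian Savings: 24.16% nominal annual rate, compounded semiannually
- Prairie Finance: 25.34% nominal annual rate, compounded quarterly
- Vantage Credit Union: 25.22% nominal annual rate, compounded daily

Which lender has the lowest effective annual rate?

Meridian Savings

Meridian Savings: (1 + 0.2416/2)^2 − 1 = 25.619%
Prairie Finance: (1 + 0.2534/4)^4 − 1 = 27.851%
Vantage Credit Union: (1 + 0.2522/365)^365 − 1 = 28.674%
The lowest effective annual rate is Meridian Savings at 25.619%.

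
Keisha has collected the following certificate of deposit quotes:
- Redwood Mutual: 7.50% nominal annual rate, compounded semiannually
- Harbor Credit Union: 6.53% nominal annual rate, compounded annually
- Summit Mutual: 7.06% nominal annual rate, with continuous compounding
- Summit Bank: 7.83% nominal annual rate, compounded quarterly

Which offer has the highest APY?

Redwood Mutual: (1 + 0.0750/2)^2 − 1 = 7.641%
Harbor Credit Union: compounded annually, EAR = 6.530%
Summit Mutual: e^0.0706 − 1 = 7.315%
Summit Bank: (1 + 0.0783/4)^4 − 1 = 8.063%
The highest effective annual rate is Summit Bank at 8.063%.

Summit Bank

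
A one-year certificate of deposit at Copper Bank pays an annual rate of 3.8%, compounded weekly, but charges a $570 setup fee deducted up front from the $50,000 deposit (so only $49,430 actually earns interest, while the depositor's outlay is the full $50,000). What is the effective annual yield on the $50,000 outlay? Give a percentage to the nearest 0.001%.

2.688%

Value after one year: 49,430 × (1 + 0.038/52)^52 = 49,430 × 1.038717 = $51,343.77.
Effective yield on the $50,000 outlay: 51,343.77 / 50,000 − 1 = 0.026875 = 2.688%.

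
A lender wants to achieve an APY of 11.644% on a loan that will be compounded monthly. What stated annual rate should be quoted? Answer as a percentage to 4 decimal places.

11.0652%

(1 + r/12)^12 − 1 = 0.11644, so 1 + r/12 = 1.11644^(1/12).
r/12 = 0.009221, so r = 0.110652 = 11.0652%.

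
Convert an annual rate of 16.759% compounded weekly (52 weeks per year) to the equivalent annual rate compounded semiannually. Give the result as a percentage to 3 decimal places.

17.452%

EAR = (1 + 0.16759/52)^52 − 1 = 0.182133.
Solve (1 + r/2)^2 = 1.182133: r/2 = 1.182133^(1/2) − 1 = 0.087259, so r = 0.174519 = 17.452%.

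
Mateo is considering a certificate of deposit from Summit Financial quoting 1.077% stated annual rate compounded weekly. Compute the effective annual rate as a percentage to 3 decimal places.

1.083%

EAR = (1 + 0.01077/52)^52 − 1.
= (1 + 0.000207)^52 − 1 = 1.010827 − 1 = 1.083%.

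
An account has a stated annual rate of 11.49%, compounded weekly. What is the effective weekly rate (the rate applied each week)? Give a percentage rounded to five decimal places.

With a nominal annual rate compounded weekly, the periodic rate is the nominal rate divided by 52.
i = 0.1149 / 52 = 0.0022096 = 0.22096%.

0.22096%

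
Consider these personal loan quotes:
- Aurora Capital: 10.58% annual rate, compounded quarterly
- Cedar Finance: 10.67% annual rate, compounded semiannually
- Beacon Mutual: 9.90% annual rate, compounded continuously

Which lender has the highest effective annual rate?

Aurora Capital: (1 + 0.1058/4)^4 − 1 = 11.007%
Cedar Finance: (1 + 0.1067/2)^2 − 1 = 10.955%
Beacon Mutual: e^0.0990 − 1 = 10.407%
The highest effective annual rate is Aurora Capital at 11.007%.

Aurora Capital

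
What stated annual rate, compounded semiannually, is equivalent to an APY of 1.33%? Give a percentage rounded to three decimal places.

(1 + r/2)^2 − 1 = 0.0133, so 1 + r/2 = 1.0133^(1/2).
r/2 = 0.006628, so r = 0.013256 = 1.326%.

1.326%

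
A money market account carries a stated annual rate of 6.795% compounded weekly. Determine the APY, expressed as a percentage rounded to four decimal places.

EAR = (1 + 0.06795/52)^52 − 1.
= 1.070264 − 1 = 7.0264%.

7.0264%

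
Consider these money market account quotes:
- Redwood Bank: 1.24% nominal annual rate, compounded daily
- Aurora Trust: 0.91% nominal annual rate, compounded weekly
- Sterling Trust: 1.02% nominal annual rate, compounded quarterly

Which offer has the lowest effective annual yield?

Redwood Bank: (1 + 0.0124/365)^365 − 1 = 1.248%
Aurora Trust: (1 + 0.0091/52)^52 − 1 = 0.914%
Sterling Trust: (1 + 0.0102/4)^4 − 1 = 1.024%
The lowest effective annual rate is Aurora Trust at 0.914%.

Aurora Trust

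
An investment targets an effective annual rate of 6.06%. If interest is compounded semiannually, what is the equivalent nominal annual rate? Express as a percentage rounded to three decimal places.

5.971%

(1 + r/2)^2 − 1 = 0.0606, so 1 + r/2 = 1.0606^(1/2).
r/2 = 0.029854, so r = 0.059709 = 5.971%.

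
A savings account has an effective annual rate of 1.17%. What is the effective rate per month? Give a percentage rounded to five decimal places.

0.09698%

The per-month rate i satisfies (1 + i)^12 = 1 + 0.0117.
i = 1.0117^(1/12) − 1 = 0.0009698 = 0.09698%.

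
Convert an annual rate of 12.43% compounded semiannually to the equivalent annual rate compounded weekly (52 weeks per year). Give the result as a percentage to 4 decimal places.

12.0730%

EAR = (1 + 0.1243/2)^2 − 1 = 0.128163.
Solve (1 + r/52)^52 = 1.128163: r/52 = 1.128163^(1/52) − 1 = 0.002322, so r = 0.120730 = 12.0730%.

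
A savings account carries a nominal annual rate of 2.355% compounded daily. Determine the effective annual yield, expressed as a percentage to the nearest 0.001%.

EAR = (1 + 0.02355/365)^365 − 1.
= (1 + 0.000065)^365 − 1 = 1.023829 − 1 = 2.383%.

2.383%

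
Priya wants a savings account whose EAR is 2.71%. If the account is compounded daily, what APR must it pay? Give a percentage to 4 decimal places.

2.6740%

(1 + r/365)^365 − 1 = 0.0271, so 1 + r/365 = 1.0271^(1/365).
r/365 = 0.000073, so r = 0.026740 = 2.6740%.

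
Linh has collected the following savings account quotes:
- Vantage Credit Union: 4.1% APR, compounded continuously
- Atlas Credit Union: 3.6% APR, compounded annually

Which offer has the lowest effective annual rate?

Atlas Credit Union

Vantage Credit Union: e^0.041 − 1 = 4.185%
Atlas Credit Union: compounded annually, EAR = 3.600%
The lowest effective annual rate is Atlas Credit Union at 3.600%.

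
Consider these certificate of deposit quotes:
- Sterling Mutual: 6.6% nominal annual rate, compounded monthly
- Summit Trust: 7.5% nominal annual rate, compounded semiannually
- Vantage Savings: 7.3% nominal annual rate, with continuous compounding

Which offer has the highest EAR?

Summit Trust

Sterling Mutual: (1 + 0.066/12)^12 − 1 = 6.803%
Summit Trust: (1 + 0.075/2)^2 − 1 = 7.641%
Vantage Savings: e^0.073 − 1 = 7.573%
The highest effective annual rate is Summit Trust at 7.641%.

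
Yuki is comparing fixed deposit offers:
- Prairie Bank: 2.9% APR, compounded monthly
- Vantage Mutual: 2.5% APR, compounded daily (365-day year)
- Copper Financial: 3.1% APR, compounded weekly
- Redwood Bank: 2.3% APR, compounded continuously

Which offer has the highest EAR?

Prairie Bank: (1 + 0.029/12)^12 − 1 = 2.939%
Vantage Mutual: (1 + 0.025/365)^365 − 1 = 2.531%
Copper Financial: (1 + 0.031/52)^52 − 1 = 3.148%
Redwood Bank: e^0.023 − 1 = 2.327%
The highest effective annual rate is Copper Financial at 3.148%.

Copper Financial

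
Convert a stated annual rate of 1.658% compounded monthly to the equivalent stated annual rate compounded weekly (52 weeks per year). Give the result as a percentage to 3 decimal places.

1.657%

EAR = (1 + 0.01658/12)^12 − 1 = 0.016707.
Solve (1 + r/52)^52 = 1.016707: r/52 = 1.016707^(1/52) − 1 = 0.000319, so r = 0.016571 = 1.657%.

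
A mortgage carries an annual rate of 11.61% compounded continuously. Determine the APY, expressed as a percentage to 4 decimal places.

With continuous compounding, EAR = e^0.1161 − 1.
e^0.1161 = 1.123108, so EAR = 0.123108 = 12.3108%.

12.3108%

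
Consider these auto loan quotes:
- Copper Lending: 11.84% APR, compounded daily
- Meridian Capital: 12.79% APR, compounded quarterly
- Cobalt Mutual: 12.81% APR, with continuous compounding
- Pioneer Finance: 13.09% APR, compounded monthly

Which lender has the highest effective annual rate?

Copper Lending: (1 + 0.1184/365)^365 − 1 = 12.567%
Meridian Capital: (1 + 0.1279/4)^4 − 1 = 13.417%
Cobalt Mutual: e^0.1281 − 1 = 13.667%
Pioneer Finance: (1 + 0.1309/12)^12 − 1 = 13.905%
The highest effective annual rate is Pioneer Finance at 13.905%.

Pioneer Finance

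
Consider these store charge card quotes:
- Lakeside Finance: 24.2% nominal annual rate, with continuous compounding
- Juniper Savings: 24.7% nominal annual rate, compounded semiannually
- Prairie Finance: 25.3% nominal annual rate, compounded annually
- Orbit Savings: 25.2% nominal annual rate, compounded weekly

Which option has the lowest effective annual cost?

Prairie Finance

Lakeside Finance: e^0.242 − 1 = 27.379%
Juniper Savings: (1 + 0.247/2)^2 − 1 = 26.225%
Prairie Finance: compounded annually, EAR = 25.300%
Orbit Savings: (1 + 0.252/52)^52 − 1 = 28.581%
The lowest effective annual rate is Prairie Finance at 25.300%.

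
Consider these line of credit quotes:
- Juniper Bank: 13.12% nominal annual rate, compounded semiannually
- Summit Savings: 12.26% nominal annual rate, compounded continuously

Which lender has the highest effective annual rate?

Juniper Bank: (1 + 0.1312/2)^2 − 1 = 13.550%
Summit Savings: e^0.1226 − 1 = 13.043%
The highest effective annual rate is Juniper Bank at 13.550%.

Juniper Bank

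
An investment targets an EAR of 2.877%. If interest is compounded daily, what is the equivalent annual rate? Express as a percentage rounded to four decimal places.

(1 + r/365)^365 − 1 = 0.02877, so 1 + r/365 = 1.02877^(1/365).
r/365 = 0.000078, so r = 0.028365 = 2.8365%.

2.8365%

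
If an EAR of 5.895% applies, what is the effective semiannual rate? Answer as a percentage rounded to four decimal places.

The per-half-year rate i satisfies (1 + i)^2 = 1 + 0.05895.
i = 1.05895^(1/2) − 1 = 0.0290530 = 2.9053%.

2.9053%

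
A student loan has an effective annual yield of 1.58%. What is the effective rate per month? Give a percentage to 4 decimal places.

0.1307%

The per-month rate i satisfies (1 + i)^12 = 1 + 0.0158.
i = 1.0158^(1/12) − 1 = 0.0013072 = 0.1307%.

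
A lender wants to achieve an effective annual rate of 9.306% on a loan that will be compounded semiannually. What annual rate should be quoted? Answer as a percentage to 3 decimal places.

(1 + r/2)^2 − 1 = 0.09306, so 1 + r/2 = 1.09306^(1/2).
r/2 = 0.045495, so r = 0.090990 = 9.099%.

9.099%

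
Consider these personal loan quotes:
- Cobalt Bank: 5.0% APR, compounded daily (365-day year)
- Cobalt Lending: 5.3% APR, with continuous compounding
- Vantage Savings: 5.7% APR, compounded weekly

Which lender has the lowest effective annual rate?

Cobalt Bank

Cobalt Bank: (1 + 0.050/365)^365 − 1 = 5.127%
Cobalt Lending: e^0.053 − 1 = 5.443%
Vantage Savings: (1 + 0.057/52)^52 − 1 = 5.862%
The lowest effective annual rate is Cobalt Bank at 5.127%.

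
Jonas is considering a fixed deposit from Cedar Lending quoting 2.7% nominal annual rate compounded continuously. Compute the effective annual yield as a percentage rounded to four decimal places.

With continuous compounding, EAR = e^0.027 − 1.
e^0.027 = 1.027368, so EAR = 0.027368 = 2.7368%.

2.7368%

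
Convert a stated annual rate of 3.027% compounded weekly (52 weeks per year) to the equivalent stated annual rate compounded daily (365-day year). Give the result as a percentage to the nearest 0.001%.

EAR = (1 + 0.03027/52)^52 − 1 = 0.030724.
Solve (1 + r/365)^365 = 1.030724: r/365 = 1.030724^(1/365) − 1 = 0.000083, so r = 0.030262 = 3.026%.

3.026%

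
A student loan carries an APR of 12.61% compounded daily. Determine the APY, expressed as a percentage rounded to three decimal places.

EAR = (1 + 0.1261/365)^365 − 1.
= 1.134371 − 1 = 13.437%.

13.437%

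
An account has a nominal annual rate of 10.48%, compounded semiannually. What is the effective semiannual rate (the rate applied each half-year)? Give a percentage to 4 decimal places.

With a nominal annual rate compounded semiannually, the periodic rate is the nominal rate divided by 2.
i = 0.1048 / 2 = 0.0524000 = 5.2400%.

5.2400%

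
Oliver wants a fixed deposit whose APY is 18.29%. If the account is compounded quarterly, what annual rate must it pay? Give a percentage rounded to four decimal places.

17.1546%

(1 + r/4)^4 − 1 = 0.1829, so 1 + r/4 = 1.1829^(1/4).
r/4 = 0.042886, so r = 0.171546 = 17.1546%.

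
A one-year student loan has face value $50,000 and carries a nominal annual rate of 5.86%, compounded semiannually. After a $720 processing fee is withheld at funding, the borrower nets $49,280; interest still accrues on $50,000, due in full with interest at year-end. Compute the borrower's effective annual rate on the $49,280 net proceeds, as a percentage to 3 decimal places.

Amount owed after one year: 50,000 × (1 + 0.0586/2)^2 = 50,000 × 1.059458 = $52,972.92.
Effective rate on net proceeds: 52,972.92 / 49,280 − 1 = 0.074938 = 7.494%.

7.494%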